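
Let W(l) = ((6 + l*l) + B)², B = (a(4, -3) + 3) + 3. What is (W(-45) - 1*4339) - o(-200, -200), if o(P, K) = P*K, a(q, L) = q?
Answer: 4121342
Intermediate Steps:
B = 10 (B = (4 + 3) + 3 = 7 + 3 = 10)
W(l) = (16 + l²)² (W(l) = ((6 + l*l) + 10)² = ((6 + l²) + 10)² = (16 + l²)²)
o(P, K) = K*P
(W(-45) - 1*4339) - o(-200, -200) = ((16 + (-45)²)² - 1*4339) - (-200)*(-200) = ((16 + 2025)² - 4339) - 1*40000 = (2041² - 4339) - 40000 = (4165681 - 4339) - 40000 = 4161342 - 40000 = 4121342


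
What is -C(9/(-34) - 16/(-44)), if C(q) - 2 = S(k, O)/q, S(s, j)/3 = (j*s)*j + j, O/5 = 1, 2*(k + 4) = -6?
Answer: 190666/37 ≈ 5153.1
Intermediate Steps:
k = -7 (k = -4 + (½)*(-6) = -4 - 3 = -7)
O = 5 (O = 5*1 = 5)
S(s, j) = 3*j + 3*s*j² (S(s, j) = 3*((j*s)*j + j) = 3*(s*j² + j) = 3*(j + s*j²) = 3*j + 3*s*j²)
C(q) = 2 - 510/q (C(q) = 2 + (3*5*(1 + 5*(-7)))/q = 2 + (3*5*(1 - 35))/q = 2 + (3*5*(-34))/q = 2 - 510/q)
-C(9/(-34) - 16/(-44)) = -(2 - 510/(9/(-34) - 16/(-44))) = -(2 - 510/(9*(-1/34) - 16*(-1/44))) = -(2 - 510/(-9/34 + 4/11)) = -(2 - 510/37/374) = -(2 - 510*374/37) = -(2 - 190740/37) = -1*(-190666/37) = 190666/37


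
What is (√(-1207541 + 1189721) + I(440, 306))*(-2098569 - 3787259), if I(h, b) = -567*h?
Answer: 1468396369440 - 105944904*I*√55 ≈ 1.4684e+12 - 7.8571e+8*I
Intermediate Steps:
(√(-1207541 + 1189721) + I(440, 306))*(-2098569 - 3787259) = (√(-1207541 + 1189721) - 567*440)*(-2098569 - 3787259) = (√(-17820) - 249480)*(-5885828) = (18*I*√55 - 249480)*(-5885828) = (-249480 + 18*I*√55)*(-5885828) = 1468396369440 - 105944904*I*√55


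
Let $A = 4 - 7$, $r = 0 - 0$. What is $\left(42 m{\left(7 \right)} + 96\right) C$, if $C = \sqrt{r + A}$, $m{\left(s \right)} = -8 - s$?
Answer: $- 534 i \sqrt{3} \approx - 924.92 i$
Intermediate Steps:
$r = 0$ ($r = 0 + 0 = 0$)
$A = -3$ ($A = 4 - 7 = -3$)
$C = i \sqrt{3}$ ($C = \sqrt{0 - 3} = \sqrt{-3} = i \sqrt{3} \approx 1.732 i$)
$\left(42 m{\left(7 \right)} + 96\right) C = \left(42 \left(-8 - 7\right) + 96\right) i \sqrt{3} = \left(42 \left(-15\right) + 96\right) i \sqrt{3} = \left(-630 + 96\right) i \sqrt{3} = - 534 i \sqrt{3}$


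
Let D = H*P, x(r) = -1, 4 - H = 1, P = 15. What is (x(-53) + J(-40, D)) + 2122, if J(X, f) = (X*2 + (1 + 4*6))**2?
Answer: 5146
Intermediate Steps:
H = 3 (H = 4 - 1*1 = 4 - 1 = 3)
D = 45 (D = 3*15 = 45)
J(X, f) = (25 + 2*X)**2 (J(X, f) = (2*X + (1 + 24))**2 = (2*X + 25)**2 = (25 + 2*X)**2)
(x(-53) + J(-40, D)) + 2122 = (-1 + (25 + 2*(-40))**2) + 2122 = (-1 + (25 - 80)**2) + 2122 = (-1 + (-55)**2) + 2122 = (-1 + 3025) + 2122 = 3024 + 2122 = 5146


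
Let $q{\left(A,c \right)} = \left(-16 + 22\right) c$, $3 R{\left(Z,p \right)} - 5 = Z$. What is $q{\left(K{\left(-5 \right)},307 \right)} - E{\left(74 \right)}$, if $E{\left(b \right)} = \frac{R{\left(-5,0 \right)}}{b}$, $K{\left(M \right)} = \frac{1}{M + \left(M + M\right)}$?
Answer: $1842$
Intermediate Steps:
$R{\left(Z,p \right)} = \frac{5}{3} + \frac{Z}{3}$
$K{\left(M \right)} = \frac{1}{3 M}$ ($K{\left(M \right)} = \frac{1}{M + 2 M} = \frac{1}{3 M}$)
$q{\left(A,c \right)} = 6 c$
$E{\left(b \right)} = 0$ ($E{\left(b \right)} = \frac{\frac{5}{3} + \frac{1}{3} \left(-5\right)}{b} = \frac{\frac{5}{3} - \frac{5}{3}}{b} = \frac{0}{b} = 0$)
$q{\left(K{\left(-5 \right)},307 \right)} - E{\left(74 \right)} = 6 \cdot 307 - 0 = 1842 + 0 = 1842$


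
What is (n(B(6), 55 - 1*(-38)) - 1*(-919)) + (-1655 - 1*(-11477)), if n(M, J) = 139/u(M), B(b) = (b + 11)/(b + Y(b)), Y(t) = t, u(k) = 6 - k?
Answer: 592423/55 ≈ 10771.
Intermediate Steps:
B(b) = (11 + b)/(2*b) (B(b) = (b + 11)/(b + b) = (11 + b)/((2*b)) = (11 + b)*(1/(2*b)) = (11 + b)/(2*b))
n(M, J) = 139/(6 - M)
(n(B(6), 55 - 1*(-38)) - 1*(-919)) + (-1655 - 1*(-11477)) = (-139/(-6 + (½)*(11 + 6)/6) - 1*(-919)) + (-1655 - 1*(-11477)) = (-139/(-6 + (½)*(⅙)*17) + 919) + (-1655 + 11477) = (-139/(-6 + 17/12) + 919) + 9822 = (-139/(-55/12) + 919) + 9822 = (-139*(-12/55) + 919) + 9822 = (1668/55 + 919) + 9822 = 52213/55 + 9822 = 592423/55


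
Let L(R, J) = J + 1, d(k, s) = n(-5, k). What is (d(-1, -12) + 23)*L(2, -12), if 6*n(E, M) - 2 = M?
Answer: -1529/6 ≈ -254.83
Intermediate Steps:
n(E, M) = 1/3 + M/6
d(k, s) = 1/3 + k/6
L(R, J) = 1 + J
(d(-1, -12) + 23)*L(2, -12) = ((1/3 + (1/6)*(-1)) + 23)*(1 - 12) = ((1/3 - 1/6) + 23)*(-11) = (1/6 + 23)*(-11) = (139/6)*(-11) = -1529/6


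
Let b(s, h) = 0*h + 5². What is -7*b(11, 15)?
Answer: -175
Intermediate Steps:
b(s, h) = 25 (b(s, h) = 0 + 25 = 25)
-7*b(11, 15) = -7*25 = -175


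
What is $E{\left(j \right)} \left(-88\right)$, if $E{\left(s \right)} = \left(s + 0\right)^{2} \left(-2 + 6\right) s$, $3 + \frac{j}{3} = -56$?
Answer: $1951922016$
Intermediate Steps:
$j = -177$ ($j = -9 + 3 \left(-56\right) = -9 - 168 = -177$)
$E{\left(s \right)} = 4 s^{3}$ ($E{\left(s \right)} = s^{2} \cdot 4 s = 4 s^{2} s = 4 s^{3}$)
$E{\left(j \right)} \left(-88\right) = 4 \left(-177\right)^{3} \left(-88\right) = 4 \left(-5545233\right) \left(-88\right) = \left(-22180932\right) \left(-88\right) = 1951922016$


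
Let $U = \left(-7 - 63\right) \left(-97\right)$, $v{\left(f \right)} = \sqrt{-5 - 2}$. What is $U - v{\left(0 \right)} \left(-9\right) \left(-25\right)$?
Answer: $6790 - 225 i \sqrt{7} \approx 6790.0 - 595.29 i$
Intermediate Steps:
$v{\left(f \right)} = i \sqrt{7}$ ($v{\left(f \right)} = \sqrt{-7} = i \sqrt{7}$)
$U = 6790$ ($U = \left(-70\right) \left(-97\right) = 6790$)
$U - v{\left(0 \right)} \left(-9\right) \left(-25\right) = 6790 - i \sqrt{7} \left(-9\right) \left(-25\right) = 6790 - - 9 i \sqrt{7} \left(-25\right) = 6790 - 225 i \sqrt{7}$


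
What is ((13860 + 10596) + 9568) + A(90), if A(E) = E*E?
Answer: 42124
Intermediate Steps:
A(E) = E²
((13860 + 10596) + 9568) + A(90) = ((13860 + 10596) + 9568) + 90² = (24456 + 9568) + 8100 = 34024 + 8100 = 42124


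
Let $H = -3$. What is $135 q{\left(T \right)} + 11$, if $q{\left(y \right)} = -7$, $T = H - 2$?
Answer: $-934$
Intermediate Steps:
$T = -5$ ($T = -3 - 2 = -5$)
$135 q{\left(T \right)} + 11 = 135 \left(-7\right) + 11 = -945 + 11 = -934$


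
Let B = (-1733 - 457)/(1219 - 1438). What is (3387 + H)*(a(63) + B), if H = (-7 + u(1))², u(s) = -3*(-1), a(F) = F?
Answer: 248419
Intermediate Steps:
B = 10 (B = -2190/(-219) = -2190*(-1/219) = 10)
u(s) = 3
H = 16 (H = (-7 + 3)² = (-4)² = 16)
(3387 + H)*(a(63) + B) = (3387 + 16)*(63 + 10) = 3403*73 = 248419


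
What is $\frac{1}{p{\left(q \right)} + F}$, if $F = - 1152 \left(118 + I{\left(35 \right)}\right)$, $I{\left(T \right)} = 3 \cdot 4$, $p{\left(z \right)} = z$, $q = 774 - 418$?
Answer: $- \frac{1}{149404} \approx -6.6933 \cdot 10^{-6}$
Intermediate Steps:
$q = 356$ ($q = 774 - 418 = 356$)
$I{\left(T \right)} = 12$
$F = -149760$ ($F = - 1152 \left(118 + 12\right) = \left(-1152\right) 130 = -149760$)
$\frac{1}{p{\left(q \right)} + F} = \frac{1}{356 - 149760} = \frac{1}{-149404} = - \frac{1}{149404}$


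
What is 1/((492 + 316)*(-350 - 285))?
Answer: -1/513080 ≈ -1.9490e-6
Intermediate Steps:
1/((492 + 316)*(-350 - 285)) = 1/(808*(-635)) = 1/(-513080) = -1/513080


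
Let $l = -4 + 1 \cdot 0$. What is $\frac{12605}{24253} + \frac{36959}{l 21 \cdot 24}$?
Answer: $- \frac{870954947}{48894048} \approx -17.813$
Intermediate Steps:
$l = -4$ ($l = -4 + 0 = -4$)
$\frac{12605}{24253} + \frac{36959}{l 21 \cdot 24} = \frac{12605}{24253} + \frac{36959}{\left(-4\right) 21 \cdot 24} = 12605 \cdot \frac{1}{24253} + \frac{36959}{\left(-84\right) 24} = \frac{12605}{24253} + \frac{36959}{-2016} = \frac{12605}{24253} + 36959 \left(- \frac{1}{2016}\right) = \frac{12605}{24253} - \frac{36959}{2016} = - \frac{870954947}{48894048}$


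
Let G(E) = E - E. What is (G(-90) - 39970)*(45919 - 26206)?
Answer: -787928610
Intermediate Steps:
G(E) = 0
(G(-90) - 39970)*(45919 - 26206) = (0 - 39970)*(45919 - 26206) = -39970*19713 = -787928610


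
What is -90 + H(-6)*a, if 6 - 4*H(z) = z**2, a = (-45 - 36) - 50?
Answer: 1785/2 ≈ 892.50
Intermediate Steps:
a = -131 (a = -81 - 50 = -131)
H(z) = 3/2 - z**2/4
-90 + H(-6)*a = -90 + (3/2 - 1/4*(-6)**2)*(-131) = -90 + (3/2 - 1/4*36)*(-131) = -90 + (3/2 - 9)*(-131) = -90 - 15/2*(-131) = -90 + 1965/2 = 1785/2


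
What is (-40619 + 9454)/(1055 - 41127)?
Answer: 31165/40072 ≈ 0.77773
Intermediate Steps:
(-40619 + 9454)/(1055 - 41127) = -31165/(-40072) = -31165*(-1/40072) = 31165/40072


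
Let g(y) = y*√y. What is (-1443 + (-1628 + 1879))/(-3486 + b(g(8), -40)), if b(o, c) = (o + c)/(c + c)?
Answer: 415471600/1214871017 - 23840*√2/1214871017 ≈ 0.34196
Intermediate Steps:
g(y) = y^(3/2)
b(o, c) = (c + o)/(2*c) (b(o, c) = (c + o)/((2*c)) = (c + o)*(1/(2*c)) = (c + o)/(2*c))
(-1443 + (-1628 + 1879))/(-3486 + b(g(8), -40)) = (-1443 + (-1628 + 1879))/(-3486 + (½)*(-40 + 8^(3/2))/(-40)) = (-1443 + 251)/(-3486 + (½)*(-1/40)*(-40 + 16*√2)) = -1192/(-3486 + (½ - √2/5)) = -1192/(-6971/2 - √2/5)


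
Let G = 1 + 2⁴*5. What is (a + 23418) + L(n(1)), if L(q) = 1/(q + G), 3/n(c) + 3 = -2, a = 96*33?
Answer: 10687577/402 ≈ 26586.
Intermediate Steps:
a = 3168
n(c) = -⅗ (n(c) = 3/(-3 - 2) = 3/(-5) = 3*(-⅕) = -⅗)
G = 81 (G = 1 + 16*5 = 1 + 80 = 81)
L(q) = 1/(81 + q) (L(q) = 1/(q + 81) = 1/(81 + q))
(a + 23418) + L(n(1)) = (3168 + 23418) + 1/(81 - ⅗) = 26586 + 1/(402/5) = 26586 + 5/402 = 10687577/402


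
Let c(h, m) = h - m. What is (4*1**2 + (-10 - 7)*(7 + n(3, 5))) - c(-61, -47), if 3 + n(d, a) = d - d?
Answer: -50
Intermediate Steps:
n(d, a) = -3 (n(d, a) = -3 + (d - d) = -3 + 0 = -3)
(4*1**2 + (-10 - 7)*(7 + n(3, 5))) - c(-61, -47) = (4*1**2 + (-10 - 7)*(7 - 3)) - (-61 - 1*(-47)) = (4*1 - 17*4) - (-61 + 47) = (4 - 68) - 1*(-14) = -64 + 14 = -50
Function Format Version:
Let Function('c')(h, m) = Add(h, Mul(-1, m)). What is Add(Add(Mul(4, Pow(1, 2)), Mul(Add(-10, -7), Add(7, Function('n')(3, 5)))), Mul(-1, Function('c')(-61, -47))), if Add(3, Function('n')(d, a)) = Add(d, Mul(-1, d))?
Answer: -50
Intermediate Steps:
Function('n')(d, a) = -3 (Function('n')(d, a) = Add(-3, Add(d, Mul(-1, d))) = Add(-3, 0) = -3)
Add(Add(Mul(4, Pow(1, 2)), Mul(Add(-10, -7), Add(7, Function('n')(3, 5)))), Mul(-1, Function('c')(-61, -47))) = Add(Add(Mul(4, Pow(1, 2)), Mul(Add(-10, -7), Add(7, -3))), Mul(-1, Add(-61, Mul(-1, -47)))) = Add(Add(Mul(4, 1), Mul(-17, 4)), Mul(-1, Add(-61, 47))) = Add(Add(4, -68), Mul(-1, -14)) = Add(-64, 14) = -50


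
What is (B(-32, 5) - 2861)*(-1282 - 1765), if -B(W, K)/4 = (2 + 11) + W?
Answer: 8485895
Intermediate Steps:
B(W, K) = -52 - 4*W (B(W, K) = -4*((2 + 11) + W) = -4*(13 + W) = -52 - 4*W)
(B(-32, 5) - 2861)*(-1282 - 1765) = ((-52 - 4*(-32)) - 2861)*(-1282 - 1765) = ((-52 + 128) - 2861)*(-3047) = (76 - 2861)*(-3047) = -2785*(-3047) = 8485895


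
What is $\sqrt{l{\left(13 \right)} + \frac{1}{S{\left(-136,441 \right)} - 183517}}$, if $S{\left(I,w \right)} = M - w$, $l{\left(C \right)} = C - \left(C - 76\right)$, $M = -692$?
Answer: $\frac{\sqrt{103650685014}}{36930} \approx 8.7178$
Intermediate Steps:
$l{\left(C \right)} = 76$ ($l{\left(C \right)} = C - \left(C - 76\right) = C - \left(-76 + C\right) = 76$)
$S{\left(I,w \right)} = -692 - w$
$\sqrt{l{\left(13 \right)} + \frac{1}{S{\left(-136,441 \right)} - 183517}} = \sqrt{76 + \frac{1}{\left(-692 - 441\right) - 183517}} = \sqrt{76 + \frac{1}{-1133 - 183517}} = \sqrt{76 + \frac{1}{-184650}} = \sqrt{76 - \frac{1}{184650}} = \sqrt{\frac{14033399}{184650}} = \frac{\sqrt{103650685014}}{36930}$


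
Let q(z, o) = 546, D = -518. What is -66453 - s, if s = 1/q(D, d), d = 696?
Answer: -36283339/546 ≈ -66453.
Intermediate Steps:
s = 1/546 ≈ 0.0018315
-66453 - s = -66453 - 1*1/546 = -66453 - 1/546 = -36283339/546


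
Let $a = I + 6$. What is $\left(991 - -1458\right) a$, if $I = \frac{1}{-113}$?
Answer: $\frac{1657973}{113} \approx 14672.0$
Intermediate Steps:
$I = - \frac{1}{113} \approx -0.0088496$
$a = \frac{677}{113}$ ($a = - \frac{1}{113} + 6 = \frac{677}{113} \approx 5.9911$)
$\left(991 - -1458\right) a = \left(991 - -1458\right) \frac{677}{113} = \left(991 + 1458\right) \frac{677}{113} = 2449 \cdot \frac{677}{113} = \frac{1657973}{113}$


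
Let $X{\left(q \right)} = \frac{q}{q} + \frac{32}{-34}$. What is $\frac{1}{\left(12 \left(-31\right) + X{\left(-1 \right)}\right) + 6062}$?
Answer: $\frac{17}{96731} \approx 0.00017574$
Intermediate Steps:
$X{\left(q \right)} = \frac{1}{17}$ ($X{\left(q \right)} = 1 + 32 \left(- \frac{1}{34}\right) = 1 - \frac{16}{17} = \frac{1}{17}$)
$\frac{1}{\left(12 \left(-31\right) + X{\left(-1 \right)}\right) + 6062} = \frac{1}{\left(12 \left(-31\right) + \frac{1}{17}\right) + 6062} = \frac{1}{\left(-372 + \frac{1}{17}\right) + 6062} = \frac{1}{- \frac{6323}{17} + 6062} = \frac{1}{\frac{96731}{17}} = \frac{17}{96731}$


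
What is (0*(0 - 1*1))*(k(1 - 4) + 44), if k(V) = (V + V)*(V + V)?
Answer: 0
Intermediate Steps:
k(V) = 4*V² (k(V) = (2*V)*(2*V) = 4*V²)
(0*(0 - 1*1))*(k(1 - 4) + 44) = (0*(0 - 1*1))*(4*(1 - 4)² + 44) = (0*(0 - 1))*(4*(-3)² + 44) = (0*(-1))*(4*9 + 44) = 0*(36 + 44) = 0*80 = 0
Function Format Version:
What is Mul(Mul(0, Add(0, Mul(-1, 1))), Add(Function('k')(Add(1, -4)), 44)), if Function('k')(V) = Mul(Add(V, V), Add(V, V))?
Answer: 0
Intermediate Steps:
Function('k')(V) = Mul(4, Pow(V, 2)) (Function('k')(V) = Mul(Mul(2, V), Mul(2, V)) = Mul(4, Pow(V, 2)))
Mul(Mul(0, Add(0, Mul(-1, 1))), Add(Function('k')(Add(1, -4)), 44)) = Mul(Mul(0, Add(0, Mul(-1, 1))), Add(Mul(4, Pow(Add(1, -4), 2)), 44)) = Mul(Mul(0, Add(0, -1)), Add(Mul(4, Pow(-3, 2)), 44)) = Mul(Mul(0, -1), Add(Mul(4, 9), 44)) = Mul(0, Add(36, 44)) = Mul(0, 80) = 0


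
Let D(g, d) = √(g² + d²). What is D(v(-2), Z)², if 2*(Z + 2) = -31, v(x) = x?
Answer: 1241/4 ≈ 310.25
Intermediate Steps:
Z = -35/2 (Z = -2 + (½)*(-31) = -2 - 31/2 = -35/2 ≈ -17.500)
D(g, d) = √(d² + g²)
D(v(-2), Z)² = (√((-35/2)² + (-2)²))² = (√(1225/4 + 4))² = (√(1241/4))² = (√1241/2)² = 1241/4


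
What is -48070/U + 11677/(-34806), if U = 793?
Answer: -1682384281/27601158 ≈ -60.953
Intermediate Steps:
-48070/U + 11677/(-34806) = -48070/793 + 11677/(-34806) = -48070*1/793 + 11677*(-1/34806) = -48070/793 - 11677/34806 = -1682384281/27601158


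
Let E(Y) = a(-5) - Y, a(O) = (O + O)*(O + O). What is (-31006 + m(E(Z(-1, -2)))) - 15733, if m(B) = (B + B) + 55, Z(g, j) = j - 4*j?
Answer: -46496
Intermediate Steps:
Z(g, j) = -3*j
a(O) = 4*O² (a(O) = (2*O)*(2*O) = 4*O²)
E(Y) = 100 - Y (E(Y) = 4*(-5)² - Y = 4*25 - Y = 100 - Y)
m(B) = 55 + 2*B (m(B) = 2*B + 55 = 55 + 2*B)
(-31006 + m(E(Z(-1, -2)))) - 15733 = (-31006 + (55 + 2*(100 - (-3)*(-2)))) - 15733 = (-31006 + (55 + 2*(100 - 1*6))) - 15733 = (-31006 + (55 + 2*(100 - 6))) - 15733 = (-31006 + (55 + 2*94)) - 15733 = (-31006 + (55 + 188)) - 15733 = (-31006 + 243) - 15733 = -30763 - 15733 = -46496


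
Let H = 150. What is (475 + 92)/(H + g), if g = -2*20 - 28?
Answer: 567/82 ≈ 6.9146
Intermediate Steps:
g = -68 (g = -40 - 28 = -68)
(475 + 92)/(H + g) = (475 + 92)/(150 - 68) = 567/82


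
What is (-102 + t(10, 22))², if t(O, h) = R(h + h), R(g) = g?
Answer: 3364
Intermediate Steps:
t(O, h) = 2*h (t(O, h) = h + h = 2*h)
(-102 + t(10, 22))² = (-102 + 2*22)² = (-102 + 44)² = (-58)² = 3364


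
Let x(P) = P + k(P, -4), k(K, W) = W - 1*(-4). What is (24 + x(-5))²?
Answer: 361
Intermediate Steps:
k(K, W) = 4 + W (k(K, W) = W + 4 = 4 + W)
x(P) = P (x(P) = P + (4 - 4) = P + 0 = P)
(24 + x(-5))² = (24 - 5)² = 19² = 361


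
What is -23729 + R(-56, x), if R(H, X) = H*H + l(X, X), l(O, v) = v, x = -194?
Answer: -20787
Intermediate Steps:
R(H, X) = X + H² (R(H, X) = H*H + X = H² + X = X + H²)
-23729 + R(-56, x) = -23729 + (-194 + (-56)²) = -23729 + (-194 + 3136) = -23729 + 2942 = -20787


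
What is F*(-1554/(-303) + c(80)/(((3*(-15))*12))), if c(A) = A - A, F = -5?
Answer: -2590/101 ≈ -25.644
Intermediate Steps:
c(A) = 0
F*(-1554/(-303) + c(80)/(((3*(-15))*12))) = -5*(-1554/(-303) + 0/(((3*(-15))*12))) = -5*(-1554*(-1/303) + 0/((-45*12))) = -5*(518/101 + 0/(-540)) = -5*(518/101 + 0*(-1/540)) = -5*(518/101 + 0) = -5*518/101 = -2590/101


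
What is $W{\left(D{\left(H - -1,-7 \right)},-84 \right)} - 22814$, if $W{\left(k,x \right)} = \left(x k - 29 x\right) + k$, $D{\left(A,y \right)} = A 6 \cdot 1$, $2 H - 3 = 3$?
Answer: $-22370$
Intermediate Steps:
$H = 3$ ($H = \frac{3}{2} + \frac{1}{2} \cdot 3 = \frac{3}{2} + \frac{3}{2} = 3$)
$D{\left(A,y \right)} = 6 A$ ($D{\left(A,y \right)} = 6 A 1 = 6 A$)
$W{\left(k,x \right)} = k - 29 x + k x$ ($W{\left(k,x \right)} = \left(k x - 29 x\right) + k = \left(- 29 x + k x\right) + k = k - 29 x + k x$)
$W{\left(D{\left(H - -1,-7 \right)},-84 \right)} - 22814 = \left(6 \left(3 - -1\right) - -2436 + 6 \left(3 - -1\right) \left(-84\right)\right) - 22814 = \left(6 \left(3 + 1\right) + 2436 + 6 \left(3 + 1\right) \left(-84\right)\right) - 22814 = \left(6 \cdot 4 + 2436 + 6 \cdot 4 \left(-84\right)\right) - 22814 = \left(24 + 2436 + 24 \left(-84\right)\right) - 22814 = \left(24 + 2436 - 2016\right) - 22814 = 444 - 22814 = -22370$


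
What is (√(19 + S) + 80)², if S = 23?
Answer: (80 + √42)² ≈ 7478.9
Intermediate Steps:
(√(19 + S) + 80)² = (√(19 + 23) + 80)² = (√42 + 80)² = (80 + √42)²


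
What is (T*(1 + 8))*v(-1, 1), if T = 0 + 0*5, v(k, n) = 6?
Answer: 0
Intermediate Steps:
T = 0 (T = 0 + 0 = 0)
(T*(1 + 8))*v(-1, 1) = (0*(1 + 8))*6 = (0*9)*6 = 0*6 = 0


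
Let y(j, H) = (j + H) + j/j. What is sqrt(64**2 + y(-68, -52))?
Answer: sqrt(3977) ≈ 63.063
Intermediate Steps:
y(j, H) = 1 + H + j (y(j, H) = (H + j) + 1 = 1 + H + j)
sqrt(64**2 + y(-68, -52)) = sqrt(64**2 + (1 - 52 - 68)) = sqrt(4096 - 119) = sqrt(3977)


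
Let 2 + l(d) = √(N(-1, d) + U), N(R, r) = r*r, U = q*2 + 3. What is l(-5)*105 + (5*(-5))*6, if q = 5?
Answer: -360 + 105*√38 ≈ 287.26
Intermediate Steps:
U = 13 (U = 5*2 + 3 = 10 + 3 = 13)
N(R, r) = r²
l(d) = -2 + √(13 + d²) (l(d) = -2 + √(d² + 13) = -2 + √(13 + d²))
l(-5)*105 + (5*(-5))*6 = (-2 + √(13 + (-5)²))*105 + (5*(-5))*6 = (-2 + √(13 + 25))*105 - 25*6 = (-2 + √38)*105 - 150 = (-210 + 105*√38) - 150 = -360 + 105*√38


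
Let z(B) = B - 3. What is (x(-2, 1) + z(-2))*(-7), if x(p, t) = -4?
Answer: 63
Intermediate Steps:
z(B) = -3 + B
(x(-2, 1) + z(-2))*(-7) = (-4 + (-3 - 2))*(-7) = (-4 - 5)*(-7) = -9*(-7) = 63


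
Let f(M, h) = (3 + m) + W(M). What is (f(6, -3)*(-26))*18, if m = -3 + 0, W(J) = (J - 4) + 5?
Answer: -3276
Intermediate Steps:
W(J) = 1 + J (W(J) = (-4 + J) + 5 = 1 + J)
m = -3
f(M, h) = 1 + M (f(M, h) = (3 - 3) + (1 + M) = 0 + (1 + M) = 1 + M)
(f(6, -3)*(-26))*18 = ((1 + 6)*(-26))*18 = (7*(-26))*18 = -182*18 = -3276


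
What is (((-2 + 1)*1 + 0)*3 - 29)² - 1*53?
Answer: 971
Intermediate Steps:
(((-2 + 1)*1 + 0)*3 - 29)² - 1*53 = ((-1*1 + 0)*3 - 29)² - 53 = ((-1 + 0)*3 - 29)² - 53 = (-1*3 - 29)² - 53 = (-3 - 29)² - 53 = (-32)² - 53 = 1024 - 53 = 971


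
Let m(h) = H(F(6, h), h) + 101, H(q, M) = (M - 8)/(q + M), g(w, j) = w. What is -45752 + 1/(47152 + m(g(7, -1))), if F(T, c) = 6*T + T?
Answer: -105933997743/2315396 ≈ -45752.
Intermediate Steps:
F(T, c) = 7*T
H(q, M) = (-8 + M)/(M + q)
m(h) = 101 + (-8 + h)/(42 + h) (m(h) = (-8 + h)/(h + 7*6) + 101 = (-8 + h)/(h + 42) + 101 = (-8 + h)/(42 + h) + 101 = 101 + (-8 + h)/(42 + h))
-45752 + 1/(47152 + m(g(7, -1))) = -45752 + 1/(47152 + 2*(2117 + 51*7)/(42 + 7)) = -45752 + 1/(47152 + 2*(2117 + 357)/49) = -45752 + 1/(47152 + 2*(1/49)*2474) = -45752 + 1/(47152 + 4948/49) = -45752 + 1/(2315396/49) = -45752 + 49/2315396 = -105933997743/2315396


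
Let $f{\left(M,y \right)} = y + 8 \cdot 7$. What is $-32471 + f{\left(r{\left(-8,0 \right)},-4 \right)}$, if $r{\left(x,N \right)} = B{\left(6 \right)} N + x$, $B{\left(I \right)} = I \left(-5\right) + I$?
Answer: $-32419$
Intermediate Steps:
$B{\left(I \right)} = - 4 I$ ($B{\left(I \right)} = - 5 I + I = - 4 I$)
$r{\left(x,N \right)} = x - 24 N$ ($r{\left(x,N \right)} = \left(-4\right) 6 N + x = - 24 N + x = x - 24 N$)
$f{\left(M,y \right)} = 56 + y$ ($f{\left(M,y \right)} = y + 56 = 56 + y$)
$-32471 + f{\left(r{\left(-8,0 \right)},-4 \right)} = -32471 + \left(56 - 4\right) = -32471 + 52 = -32419$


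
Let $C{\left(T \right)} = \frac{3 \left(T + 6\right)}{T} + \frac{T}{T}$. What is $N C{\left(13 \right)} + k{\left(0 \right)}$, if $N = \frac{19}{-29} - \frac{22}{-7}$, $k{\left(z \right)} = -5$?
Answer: $\frac{3165}{377} \approx 8.3952$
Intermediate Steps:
$C{\left(T \right)} = 1 + \frac{18 + 3 T}{T}$ ($C{\left(T \right)} = \frac{3 \left(6 + T\right)}{T} + 1 = \frac{18 + 3 T}{T} + 1 = 1 + \frac{18 + 3 T}{T}$)
$N = \frac{505}{203}$ ($N = 19 \left(- \frac{1}{29}\right) - - \frac{22}{7} = - \frac{19}{29} + \frac{22}{7} = \frac{505}{203} \approx 2.4877$)
$N C{\left(13 \right)} + k{\left(0 \right)} = \frac{505 \left(4 + \frac{18}{13}\right)}{203} - 5 = \frac{505}{203} \cdot \frac{70}{13} - 5 = \frac{5050}{377} - 5 = \frac{3165}{377}$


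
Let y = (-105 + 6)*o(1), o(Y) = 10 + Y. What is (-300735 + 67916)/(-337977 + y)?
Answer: 232819/339066 ≈ 0.68665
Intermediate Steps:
y = -1089 (y = (-105 + 6)*(10 + 1) = -99*11 = -1089)
(-300735 + 67916)/(-337977 + y) = (-300735 + 67916)/(-337977 - 1089) = -232819/(-339066) = -232819*(-1/339066) = 232819/339066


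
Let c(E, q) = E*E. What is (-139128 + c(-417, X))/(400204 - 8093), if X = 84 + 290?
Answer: 34761/392111 ≈ 0.088651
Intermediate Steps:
X = 374
c(E, q) = E²
(-139128 + c(-417, X))/(400204 - 8093) = (-139128 + (-417)²)/(400204 - 8093) = (-139128 + 173889)/392111 = 34761*(1/392111) = 34761/392111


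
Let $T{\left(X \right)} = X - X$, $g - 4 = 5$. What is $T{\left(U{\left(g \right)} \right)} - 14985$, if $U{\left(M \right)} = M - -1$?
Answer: $-14985$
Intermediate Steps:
$g = 9$ ($g = 4 + 5 = 9$)
$U{\left(M \right)} = 1 + M$ ($U{\left(M \right)} = M + 1 = 1 + M$)
$T{\left(X \right)} = 0$
$T{\left(U{\left(g \right)} \right)} - 14985 = 0 - 14985 = -14985$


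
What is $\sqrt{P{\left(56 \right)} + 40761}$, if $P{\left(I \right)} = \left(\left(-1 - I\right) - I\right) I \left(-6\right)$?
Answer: $\sqrt{78729} \approx 280.59$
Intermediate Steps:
$P{\left(I \right)} = - 6 I \left(-1 - 2 I\right)$ ($P{\left(I \right)} = \left(-1 - 2 I\right) I \left(-6\right) = I \left(-1 - 2 I\right) \left(-6\right) = - 6 I \left(-1 - 2 I\right)$)
$\sqrt{P{\left(56 \right)} + 40761} = \sqrt{6 \cdot 56 \left(1 + 2 \cdot 56\right) + 40761} = \sqrt{6 \cdot 56 \left(1 + 112\right) + 40761} = \sqrt{6 \cdot 56 \cdot 113 + 40761} = \sqrt{37968 + 40761} = \sqrt{78729}$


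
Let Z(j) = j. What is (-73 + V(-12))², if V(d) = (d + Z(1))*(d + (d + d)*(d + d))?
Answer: 39400729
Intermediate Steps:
V(d) = (1 + d)*(d + 4*d²) (V(d) = (d + 1)*(d + (d + d)*(d + d)) = (1 + d)*(d + (2*d)*(2*d)) = (1 + d)*(d + 4*d²))
(-73 + V(-12))² = (-73 - 12*(1 + 4*(-12)² + 5*(-12)))² = (-73 - 12*(1 + 4*144 - 60))² = (-73 - 12*(1 + 576 - 60))² = (-73 - 12*517)² = (-73 - 6204)² = (-6277)² = 39400729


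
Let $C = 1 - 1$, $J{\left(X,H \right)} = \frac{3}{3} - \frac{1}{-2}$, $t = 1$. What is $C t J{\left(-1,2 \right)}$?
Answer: $0$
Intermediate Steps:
$J{\left(X,H \right)} = \frac{3}{2}$ ($J{\left(X,H \right)} = 3 \cdot \frac{1}{3} - - \frac{1}{2} = 1 + \frac{1}{2} = \frac{3}{2}$)
$C = 0$ ($C = 1 - 1 = 0$)
$C t J{\left(-1,2 \right)} = 0 \cdot 1 \cdot \frac{3}{2} = 0 \cdot \frac{3}{2} = 0$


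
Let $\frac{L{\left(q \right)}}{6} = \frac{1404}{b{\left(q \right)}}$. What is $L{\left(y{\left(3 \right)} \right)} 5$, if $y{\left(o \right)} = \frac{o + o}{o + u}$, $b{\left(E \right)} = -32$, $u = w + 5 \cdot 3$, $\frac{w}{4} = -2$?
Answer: $- \frac{5265}{4} \approx -1316.3$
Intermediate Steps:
$w = -8$ ($w = 4 \left(-2\right) = -8$)
$u = 7$ ($u = -8 + 5 \cdot 3 = -8 + 15 = 7$)
$y{\left(o \right)} = \frac{2 o}{7 + o}$ ($y{\left(o \right)} = \frac{o + o}{o + 7} = \frac{2 o}{7 + o}$)
$L{\left(q \right)} = - \frac{1053}{4}$ ($L{\left(q \right)} = 6 \frac{1404}{-32} = 6 \cdot 1404 \left(- \frac{1}{32}\right) = 6 \left(- \frac{351}{8}\right) = - \frac{1053}{4}$)
$L{\left(y{\left(3 \right)} \right)} 5 = \left(- \frac{1053}{4}\right) 5 = - \frac{5265}{4}$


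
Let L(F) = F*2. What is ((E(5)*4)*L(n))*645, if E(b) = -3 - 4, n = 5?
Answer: -180600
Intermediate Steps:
E(b) = -7
L(F) = 2*F
((E(5)*4)*L(n))*645 = ((-7*4)*(2*5))*645 = -28*10*645 = -280*645 = -180600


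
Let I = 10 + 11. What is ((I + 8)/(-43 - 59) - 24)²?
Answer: 6135529/10404 ≈ 589.73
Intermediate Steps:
I = 21
((I + 8)/(-43 - 59) - 24)² = ((21 + 8)/(-43 - 59) - 24)² = (29/(-102) - 24)² = (29*(-1/102) - 24)² = (-29/102 - 24)² = (-2477/102)² = 6135529/10404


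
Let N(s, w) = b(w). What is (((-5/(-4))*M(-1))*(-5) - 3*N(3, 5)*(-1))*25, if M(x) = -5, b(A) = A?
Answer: 4625/4 ≈ 1156.3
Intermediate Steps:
N(s, w) = w
(((-5/(-4))*M(-1))*(-5) - 3*N(3, 5)*(-1))*25 = ((-5/(-4)*(-5))*(-5) - 3*5*(-1))*25 = ((-5*(-1/4)*(-5))*(-5) - 15*(-1))*25 = (((5/4)*(-5))*(-5) + 15)*25 = (-25/4*(-5) + 15)*25 = (125/4 + 15)*25 = (185/4)*25 = 4625/4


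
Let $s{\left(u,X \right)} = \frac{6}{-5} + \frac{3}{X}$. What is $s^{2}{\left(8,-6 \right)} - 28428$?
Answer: $- \frac{2842511}{100} \approx -28425.0$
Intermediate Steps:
$s{\left(u,X \right)} = - \frac{6}{5} + \frac{3}{X}$ ($s{\left(u,X \right)} = 6 \left(- \frac{1}{5}\right) + \frac{3}{X} = - \frac{6}{5} + \frac{3}{X}$)
$s^{2}{\left(8,-6 \right)} - 28428 = \left(- \frac{6}{5} + \frac{3}{-6}\right)^{2} - 28428 = \left(- \frac{6}{5} + 3 \left(- \frac{1}{6}\right)\right)^{2} - 28428 = \left(- \frac{6}{5} - \frac{1}{2}\right)^{2} - 28428 = \left(- \frac{17}{10}\right)^{2} - 28428 = \frac{289}{100} - 28428 = - \frac{2842511}{100}$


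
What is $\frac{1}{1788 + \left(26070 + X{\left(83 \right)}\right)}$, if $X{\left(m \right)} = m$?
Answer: $\frac{1}{27941} \approx 3.579 \cdot 10^{-5}$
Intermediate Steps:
$\frac{1}{1788 + \left(26070 + X{\left(83 \right)}\right)} = \frac{1}{1788 + \left(26070 + 83\right)} = \frac{1}{1788 + 26153} = \frac{1}{27941}$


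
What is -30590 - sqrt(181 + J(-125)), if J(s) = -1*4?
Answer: -30590 - sqrt(177) ≈ -30603.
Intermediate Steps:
J(s) = -4
-30590 - sqrt(181 + J(-125)) = -30590 - sqrt(181 - 4) = -30590 - sqrt(177)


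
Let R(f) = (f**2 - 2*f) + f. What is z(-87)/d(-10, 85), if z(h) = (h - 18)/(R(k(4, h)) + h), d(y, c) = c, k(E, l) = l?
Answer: -7/42891 ≈ -0.00016320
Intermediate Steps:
R(f) = f**2 - f
z(h) = (-18 + h)/(h + h*(-1 + h)) (z(h) = (h - 18)/(h*(-1 + h) + h) = (-18 + h)/(h + h*(-1 + h)))
z(-87)/d(-10, 85) = ((-18 - 87)/(-87)**2)/85 = ((1/7569)*(-105))*(1/85) = -35/2523*1/85 = -7/42891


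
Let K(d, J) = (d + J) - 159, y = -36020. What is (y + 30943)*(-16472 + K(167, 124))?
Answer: 82958180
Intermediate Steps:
K(d, J) = -159 + J + d (K(d, J) = (J + d) - 159 = -159 + J + d)
(y + 30943)*(-16472 + K(167, 124)) = (-36020 + 30943)*(-16472 + (-159 + 124 + 167)) = -5077*(-16472 + 132) = -5077*(-16340) = 82958180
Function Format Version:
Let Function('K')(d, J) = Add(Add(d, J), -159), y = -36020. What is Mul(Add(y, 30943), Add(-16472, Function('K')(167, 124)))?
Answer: 82958180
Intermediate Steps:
Function('K')(d, J) = Add(-159, J, d) (Function('K')(d, J) = Add(Add(J, d), -159) = Add(-159, J, d))
Mul(Add(y, 30943), Add(-16472, Function('K')(167, 124))) = Mul(Add(-36020, 30943), Add(-16472, Add(-159, 124, 167))) = Mul(-5077, Add(-16472, 132)) = Mul(-5077, -16340) = 82958180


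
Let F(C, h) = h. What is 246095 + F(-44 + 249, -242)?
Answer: 245853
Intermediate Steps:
246095 + F(-44 + 249, -242) = 246095 - 242 = 245853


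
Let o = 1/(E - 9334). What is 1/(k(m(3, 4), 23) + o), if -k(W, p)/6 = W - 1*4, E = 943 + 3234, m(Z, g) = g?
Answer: -5157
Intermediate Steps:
E = 4177
k(W, p) = 24 - 6*W (k(W, p) = -6*(W - 1*4) = -6*(W - 4) = -6*(-4 + W) = 24 - 6*W)
o = -1/5157 (o = 1/(4177 - 9334) = 1/(-5157) = -1/5157 ≈ -0.00019391)
1/(k(m(3, 4), 23) + o) = 1/((24 - 6*4) - 1/5157) = 1/((24 - 24) - 1/5157) = 1/(0 - 1/5157) = 1/(-1/5157) = -5157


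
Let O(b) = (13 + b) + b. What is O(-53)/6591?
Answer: -31/2197 ≈ -0.014110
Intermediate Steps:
O(b) = 13 + 2*b
O(-53)/6591 = (13 + 2*(-53))/6591 = (13 - 106)*(1/6591) = -93*1/6591 = -31/2197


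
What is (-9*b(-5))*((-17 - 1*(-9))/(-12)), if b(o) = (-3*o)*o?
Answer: 450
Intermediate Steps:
b(o) = -3*o²
(-9*b(-5))*((-17 - 1*(-9))/(-12)) = (-(-27)*(-5)²)*((-17 - 1*(-9))/(-12)) = (-(-27)*25)*((-17 + 9)*(-1/12)) = (-9*(-75))*(-8*(-1/12)) = 675*(⅔) = 450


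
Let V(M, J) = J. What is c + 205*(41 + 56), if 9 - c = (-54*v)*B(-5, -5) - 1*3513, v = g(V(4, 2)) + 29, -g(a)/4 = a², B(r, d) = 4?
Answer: 26215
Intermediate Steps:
g(a) = -4*a²
v = 13 (v = -4*2² + 29 = -4*4 + 29 = -16 + 29 = 13)
c = 6330 (c = 9 - (-54*13*4 - 1*3513) = 9 - (-702*4 - 3513) = 9 - (-2808 - 3513) = 9 - 1*(-6321) = 9 + 6321 = 6330)
c + 205*(41 + 56) = 6330 + 205*(41 + 56) = 6330 + 205*97 = 6330 + 19885 = 26215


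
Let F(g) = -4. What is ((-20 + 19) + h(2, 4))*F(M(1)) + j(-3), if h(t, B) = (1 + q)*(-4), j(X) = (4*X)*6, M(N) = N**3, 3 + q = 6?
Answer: -4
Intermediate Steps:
q = 3 (q = -3 + 6 = 3)
j(X) = 24*X
h(t, B) = -16 (h(t, B) = (1 + 3)*(-4) = 4*(-4) = -16)
((-20 + 19) + h(2, 4))*F(M(1)) + j(-3) = ((-20 + 19) - 16)*(-4) + 24*(-3) = (-1 - 16)*(-4) - 72 = -17*(-4) - 72 = 68 - 72 = -4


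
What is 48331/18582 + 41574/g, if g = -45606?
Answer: 238609253/141241782 ≈ 1.6894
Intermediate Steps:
48331/18582 + 41574/g = 48331/18582 + 41574/(-45606) = 48331*(1/18582) + 41574*(-1/45606) = 48331/18582 - 6929/7601 = 238609253/141241782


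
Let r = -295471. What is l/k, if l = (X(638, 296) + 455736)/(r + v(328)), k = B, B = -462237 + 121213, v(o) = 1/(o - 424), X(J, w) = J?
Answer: 1369122/302288117569 ≈ 4.5292e-6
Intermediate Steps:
v(o) = 1/(-424 + o)
B = -341024
k = -341024
l = -43811904/28365217 (l = (638 + 455736)/(-295471 + 1/(-424 + 328)) = 456374/(-295471 + 1/(-96)) = 456374/(-295471 - 1/96) = 456374/(-28365217/96) = 456374*(-96/28365217) = -43811904/28365217 ≈ -1.5446)
l/k = -43811904/28365217/(-341024) = -43811904/28365217*(-1/341024) = 1369122/302288117569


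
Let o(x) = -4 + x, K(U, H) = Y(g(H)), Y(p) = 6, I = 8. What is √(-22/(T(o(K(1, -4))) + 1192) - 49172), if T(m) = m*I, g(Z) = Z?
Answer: I*√4484684749/302 ≈ 221.75*I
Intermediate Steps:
K(U, H) = 6
T(m) = 8*m (T(m) = m*8 = 8*m)
√(-22/(T(o(K(1, -4))) + 1192) - 49172) = √(-22/(8*(-4 + 6) + 1192) - 49172) = √(-22/(8*2 + 1192) - 49172) = √(-22/(16 + 1192) - 49172) = √(-22/1208 - 49172) = √(-22*1/1208 - 49172) = √(-11/604 - 49172) = √(-29699899/604) = I*√4484684749/302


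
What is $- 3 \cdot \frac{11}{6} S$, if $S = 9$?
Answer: $- \frac{99}{2} \approx -49.5$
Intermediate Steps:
$- 3 \cdot \frac{11}{6} S = - 3 \cdot \frac{11}{6} \cdot 9 = - 3 \cdot 11 \cdot \frac{1}{6} \cdot 9 = \left(-3\right) \frac{11}{6} \cdot 9 = \left(- \frac{11}{2}\right) 9 = - \frac{99}{2}$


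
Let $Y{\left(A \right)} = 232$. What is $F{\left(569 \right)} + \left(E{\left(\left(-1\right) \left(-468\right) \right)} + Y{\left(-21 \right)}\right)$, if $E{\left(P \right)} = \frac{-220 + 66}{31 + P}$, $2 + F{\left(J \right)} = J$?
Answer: $\frac{398547}{499} \approx 798.69$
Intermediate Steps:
$F{\left(J \right)} = -2 + J$
$E{\left(P \right)} = - \frac{154}{31 + P}$
$F{\left(569 \right)} + \left(E{\left(\left(-1\right) \left(-468\right) \right)} + Y{\left(-21 \right)}\right) = \left(-2 + 569\right) + \left(- \frac{154}{31 - -468} + 232\right) = 567 + \left(- \frac{154}{31 + 468} + 232\right) = 567 + \left(- \frac{154}{499} + 232\right) = 567 + \frac{115614}{499} = \frac{398547}{499}$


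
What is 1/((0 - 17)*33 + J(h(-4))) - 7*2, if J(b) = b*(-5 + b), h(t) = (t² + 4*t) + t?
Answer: -7351/525 ≈ -14.002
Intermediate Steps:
h(t) = t² + 5*t
1/((0 - 17)*33 + J(h(-4))) - 7*2 = 1/((0 - 17)*33 + (-4*(5 - 4))*(-5 - 4*(5 - 4))) - 7*2 = 1/(-17*33 + (-4*1)*(-5 - 4*1)) - 14 = 1/(-561 - 4*(-5 - 4)) - 14 = 1/(-561 - 4*(-9)) - 14 = 1/(-561 + 36) - 14 = 1/(-525) - 14 = -1/525 - 14 = -7351/525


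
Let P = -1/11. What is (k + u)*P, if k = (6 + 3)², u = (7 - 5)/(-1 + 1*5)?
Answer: -163/22 ≈ -7.4091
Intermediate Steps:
u = ½ (u = 2/(-1 + 5) = 2/4 = 2*(¼) = ½ ≈ 0.50000)
k = 81 (k = 9² = 81)
P = -1/11 (P = -1*1/11 = -1/11 ≈ -0.090909)
(k + u)*P = (81 + ½)*(-1/11) = (163/2)*(-1/11) = -163/22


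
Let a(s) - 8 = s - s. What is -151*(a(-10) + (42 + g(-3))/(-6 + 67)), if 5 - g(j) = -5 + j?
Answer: -81993/61 ≈ -1344.1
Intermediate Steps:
g(j) = 10 - j (g(j) = 5 - (-5 + j) = 5 + (5 - j) = 10 - j)
a(s) = 8 (a(s) = 8 + (s - s) = 8 + 0 = 8)
-151*(a(-10) + (42 + g(-3))/(-6 + 67)) = -151*(8 + (42 + (10 - 1*(-3)))/(-6 + 67)) = -151*(8 + (42 + (10 + 3))/61) = -151*(8 + (42 + 13)*(1/61)) = -151*(8 + 55*(1/61)) = -151*(8 + 55/61) = -151*543/61 = -81993/61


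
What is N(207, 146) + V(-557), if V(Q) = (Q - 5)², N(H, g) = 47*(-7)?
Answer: 315515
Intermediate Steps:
N(H, g) = -329
V(Q) = (-5 + Q)²
N(207, 146) + V(-557) = -329 + (-5 - 557)² = -329 + (-562)² = -329 + 315844 = 315515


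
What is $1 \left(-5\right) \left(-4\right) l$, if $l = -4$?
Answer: $-80$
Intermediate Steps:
$1 \left(-5\right) \left(-4\right) l = 1 \left(-5\right) \left(-4\right) \left(-4\right) = 1 \cdot 20 \left(-4\right) = 1 \left(-80\right) = -80$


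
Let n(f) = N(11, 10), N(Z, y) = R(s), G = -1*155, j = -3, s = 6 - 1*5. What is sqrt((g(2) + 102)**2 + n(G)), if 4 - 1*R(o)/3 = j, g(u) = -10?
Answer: sqrt(8485) ≈ 92.114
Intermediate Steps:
s = 1 (s = 6 - 5 = 1)
G = -155
R(o) = 21 (R(o) = 12 - 3*(-3) = 12 + 9 = 21)
N(Z, y) = 21
n(f) = 21
sqrt((g(2) + 102)**2 + n(G)) = sqrt((-10 + 102)**2 + 21) = sqrt(92**2 + 21) = sqrt(8464 + 21) = sqrt(8485)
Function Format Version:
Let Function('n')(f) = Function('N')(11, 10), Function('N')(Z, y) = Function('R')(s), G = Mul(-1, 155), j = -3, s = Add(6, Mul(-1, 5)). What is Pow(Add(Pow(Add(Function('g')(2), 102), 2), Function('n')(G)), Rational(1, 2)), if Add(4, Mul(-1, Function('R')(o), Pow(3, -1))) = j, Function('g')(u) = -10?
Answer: Pow(8485, Rational(1, 2)) ≈ 92.114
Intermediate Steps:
s = 1 (s = Add(6, -5) = 1)
G = -155
Function('R')(o) = 21 (Function('R')(o) = Add(12, Mul(-3, -3)) = Add(12, 9) = 21)
Function('N')(Z, y) = 21
Function('n')(f) = 21
Pow(Add(Pow(Add(Function('g')(2), 102), 2), Function('n')(G)), Rational(1, 2)) = Pow(Add(Pow(Add(-10, 102), 2), 21), Rational(1, 2)) = Pow(Add(Pow(92, 2), 21), Rational(1, 2)) = Pow(Add(8464, 21), Rational(1, 2)) = Pow(8485, Rational(1, 2))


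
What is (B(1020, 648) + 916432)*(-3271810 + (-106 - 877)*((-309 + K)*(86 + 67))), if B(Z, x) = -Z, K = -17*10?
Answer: 62952252521132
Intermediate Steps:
K = -170
(B(1020, 648) + 916432)*(-3271810 + (-106 - 877)*((-309 + K)*(86 + 67))) = (-1*1020 + 916432)*(-3271810 + (-106 - 877)*((-309 - 170)*(86 + 67))) = (-1020 + 916432)*(-3271810 - (-470857)*153) = 915412*(-3271810 - 983*(-73287)) = 915412*(-3271810 + 72041121) = 915412*68769311 = 62952252521132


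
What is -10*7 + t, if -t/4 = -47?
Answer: 118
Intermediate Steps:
t = 188 (t = -4*(-47) = 188)
-10*7 + t = -10*7 + 188 = -70 + 188 = 118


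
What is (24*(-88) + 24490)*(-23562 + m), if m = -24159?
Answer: -1067900538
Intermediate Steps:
(24*(-88) + 24490)*(-23562 + m) = (24*(-88) + 24490)*(-23562 - 24159) = (-2112 + 24490)*(-47721) = 22378*(-47721) = -1067900538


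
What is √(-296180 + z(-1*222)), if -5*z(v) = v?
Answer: I*√7403390/5 ≈ 544.18*I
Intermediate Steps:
z(v) = -v/5
√(-296180 + z(-1*222)) = √(-296180 - (-1)*222/5) = √(-296180 - ⅕*(-222)) = √(-296180 + 222/5) = √(-1480678/5) = I*√7403390/5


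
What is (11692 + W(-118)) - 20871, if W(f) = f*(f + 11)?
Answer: 3447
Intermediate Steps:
W(f) = f*(11 + f)
(11692 + W(-118)) - 20871 = (11692 - 118*(11 - 118)) - 20871 = (11692 - 118*(-107)) - 20871 = (11692 + 12626) - 20871 = 24318 - 20871 = 3447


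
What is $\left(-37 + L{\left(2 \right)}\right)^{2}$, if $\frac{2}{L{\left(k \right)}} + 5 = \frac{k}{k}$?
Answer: $\frac{5625}{4} \approx 1406.3$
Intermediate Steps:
$L{\left(k \right)} = - \frac{1}{2}$ ($L{\left(k \right)} = \frac{2}{-5 + \frac{k}{k}} = \frac{2}{-5 + 1} = \frac{2}{-4} = 2 \left(- \frac{1}{4}\right) = - \frac{1}{2}$)
$\left(-37 + L{\left(2 \right)}\right)^{2} = \left(-37 - \frac{1}{2}\right)^{2} = \left(- \frac{75}{2}\right)^{2} = \frac{5625}{4}$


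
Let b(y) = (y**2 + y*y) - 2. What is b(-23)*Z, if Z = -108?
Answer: -114048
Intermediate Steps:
b(y) = -2 + 2*y**2 (b(y) = (y**2 + y**2) - 2 = 2*y**2 - 2 = -2 + 2*y**2)
b(-23)*Z = (-2 + 2*(-23)**2)*(-108) = (-2 + 2*529)*(-108) = (-2 + 1058)*(-108) = 1056*(-108) = -114048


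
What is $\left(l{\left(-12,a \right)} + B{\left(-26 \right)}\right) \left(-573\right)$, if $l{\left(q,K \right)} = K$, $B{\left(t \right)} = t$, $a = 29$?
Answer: $-1719$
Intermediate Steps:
$\left(l{\left(-12,a \right)} + B{\left(-26 \right)}\right) \left(-573\right) = \left(29 - 26\right) \left(-573\right) = 3 \left(-573\right) = -1719$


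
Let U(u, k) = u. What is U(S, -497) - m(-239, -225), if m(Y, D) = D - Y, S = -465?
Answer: -479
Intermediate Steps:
U(S, -497) - m(-239, -225) = -465 - (-225 - 1*(-239)) = -465 - (-225 + 239) = -465 - 1*14 = -465 - 14 = -479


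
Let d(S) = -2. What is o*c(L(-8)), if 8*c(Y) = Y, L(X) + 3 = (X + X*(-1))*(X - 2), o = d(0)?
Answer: ¾ ≈ 0.75000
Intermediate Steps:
o = -2
L(X) = -3 (L(X) = -3 + (X + X*(-1))*(X - 2) = -3 + (X - X)*(-2 + X) = -3 + 0*(-2 + X) = -3 + 0 = -3)
c(Y) = Y/8
o*c(L(-8)) = -(-3)/4 = -2*(-3/8) = ¾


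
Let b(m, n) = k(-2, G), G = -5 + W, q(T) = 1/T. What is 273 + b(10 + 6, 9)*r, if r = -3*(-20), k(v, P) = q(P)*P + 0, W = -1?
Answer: 333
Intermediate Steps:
G = -6 (G = -5 - 1 = -6)
k(v, P) = 1 (k(v, P) = P/P + 0 = 1 + 0 = 1)
b(m, n) = 1
r = 60
273 + b(10 + 6, 9)*r = 273 + 1*60 = 273 + 60 = 333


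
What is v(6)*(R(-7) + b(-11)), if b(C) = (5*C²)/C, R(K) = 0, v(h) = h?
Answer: -330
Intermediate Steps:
b(C) = 5*C
v(6)*(R(-7) + b(-11)) = 6*(0 + 5*(-11)) = 6*(0 - 55) = 6*(-55) = -330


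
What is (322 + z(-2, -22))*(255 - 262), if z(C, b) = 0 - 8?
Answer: -2198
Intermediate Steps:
z(C, b) = -8
(322 + z(-2, -22))*(255 - 262) = (322 - 8)*(255 - 262) = 314*(-7) = -2198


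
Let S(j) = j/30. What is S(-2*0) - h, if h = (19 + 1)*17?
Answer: -340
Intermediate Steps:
h = 340 (h = 20*17 = 340)
S(j) = j/30 (S(j) = j*(1/30) = j/30)
S(-2*0) - h = (-2*0)/30 - 1*340 = (1/30)*0 - 340 = 0 - 340 = -340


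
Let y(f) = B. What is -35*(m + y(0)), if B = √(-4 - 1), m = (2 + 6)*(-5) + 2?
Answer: 1330 - 35*I*√5 ≈ 1330.0 - 78.262*I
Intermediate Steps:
m = -38 (m = 8*(-5) + 2 = -40 + 2 = -38)
B = I*√5 (B = √(-5) = I*√5 ≈ 2.2361*I)
y(f) = I*√5
-35*(m + y(0)) = -35*(-38 + I*√5) = 1330 - 35*I*√5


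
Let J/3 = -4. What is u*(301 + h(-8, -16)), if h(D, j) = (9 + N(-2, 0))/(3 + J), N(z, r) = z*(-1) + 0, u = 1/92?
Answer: 1349/414 ≈ 3.2585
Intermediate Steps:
u = 1/92 ≈ 0.010870
N(z, r) = -z (N(z, r) = -z + 0 = -z)
J = -12 (J = 3*(-4) = -12)
h(D, j) = -11/9 (h(D, j) = (9 - 1*(-2))/(3 - 12) = (9 + 2)/(-9) = 11*(-⅑) = -11/9)
u*(301 + h(-8, -16)) = (301 - 11/9)/92 = (1/92)*(2698/9) = 1349/414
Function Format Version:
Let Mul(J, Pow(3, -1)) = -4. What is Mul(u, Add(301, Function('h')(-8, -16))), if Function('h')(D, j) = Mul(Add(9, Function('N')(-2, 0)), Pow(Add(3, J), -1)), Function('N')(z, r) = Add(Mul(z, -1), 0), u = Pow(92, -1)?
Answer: Rational(1349, 414) ≈ 3.2585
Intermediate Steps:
u = Rational(1, 92) ≈ 0.010870
Function('N')(z, r) = Mul(-1, z) (Function('N')(z, r) = Add(Mul(-1, z), 0) = Mul(-1, z))
J = -12 (J = Mul(3, -4) = -12)
Function('h')(D, j) = Rational(-11, 9) (Function('h')(D, j) = Mul(Add(9, Mul(-1, -2)), Pow(Add(3, -12), -1)) = Mul(Add(9, 2), Pow(-9, -1)) = Mul(11, Rational(-1, 9)) = Rational(-11, 9))
Mul(u, Add(301, Function('h')(-8, -16))) = Mul(Rational(1, 92), Add(301, Rational(-11, 9))) = Mul(Rational(1, 92), Rational(2698, 9)) = Rational(1349, 414)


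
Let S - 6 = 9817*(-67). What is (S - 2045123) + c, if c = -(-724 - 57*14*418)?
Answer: -2368568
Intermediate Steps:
c = 334288 (c = -(-724 - 798*418) = -(-724 - 333564) = -1*(-334288) = 334288)
S = -657733 (S = 6 + 9817*(-67) = 6 - 657739 = -657733)
(S - 2045123) + c = (-657733 - 2045123) + 334288 = -2702856 + 334288 = -2368568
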